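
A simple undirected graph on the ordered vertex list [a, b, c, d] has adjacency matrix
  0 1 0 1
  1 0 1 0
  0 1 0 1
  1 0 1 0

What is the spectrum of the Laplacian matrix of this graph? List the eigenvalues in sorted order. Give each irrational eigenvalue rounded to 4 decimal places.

[0, 2, 2, 4]

With the vertex order [a, b, c, d], the degrees are [2, 2, 2, 2], giving D = diag(2, 2, 2, 2) and L = D - A. Since every row of L sums to 0, the all-ones vector is in the kernel and 0 is an eigenvalue. There is one zero in the spectrum, matching the 1 component.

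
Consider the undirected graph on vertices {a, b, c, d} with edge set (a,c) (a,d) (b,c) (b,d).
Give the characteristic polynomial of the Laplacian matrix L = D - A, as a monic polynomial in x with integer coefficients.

Reading degrees in the order [a, b, c, d] gives [2, 2, 2, 2]; set D = diag(2, 2, 2, 2) and form L = D - A. Computing det(xI - L) by cofactor expansion (or equivalently via sum-over-permutations) gives x^4 - 8x^3 + 20x^2 - 16x. The constant term is 0 because L is singular (the all-ones vector lies in its kernel). There is one zero in the spectrum, matching the 1 component. The largest eigenvalue, 4, is at most the vertex count 4.

x^4 - 8x^3 + 20x^2 - 16x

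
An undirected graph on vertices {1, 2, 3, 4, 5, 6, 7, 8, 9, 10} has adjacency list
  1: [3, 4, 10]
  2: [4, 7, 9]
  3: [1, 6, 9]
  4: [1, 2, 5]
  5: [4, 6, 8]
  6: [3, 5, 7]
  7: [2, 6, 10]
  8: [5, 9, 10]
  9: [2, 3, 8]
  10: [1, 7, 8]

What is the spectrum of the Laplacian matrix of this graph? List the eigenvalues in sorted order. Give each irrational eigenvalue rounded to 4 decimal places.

Reading degrees in the order [1, 2, 3, 4, 5, 6, 7, 8, 9, 10] gives [3, 3, 3, 3, 3, 3, 3, 3, 3, 3]; set D = diag(3, 3, 3, 3, 3, 3, 3, 3, 3, 3) and form L = D - A. Diagonalising L (or applying a numerical eigensolver to the 10x10 matrix) gives the spectrum above. The single zero eigenvalue shows the graph is connected. The eigenvalues sum to 30, which equals trace(L) = 2|E|.

[0, 2, 2, 2, 2, 2, 5, 5, 5, 5]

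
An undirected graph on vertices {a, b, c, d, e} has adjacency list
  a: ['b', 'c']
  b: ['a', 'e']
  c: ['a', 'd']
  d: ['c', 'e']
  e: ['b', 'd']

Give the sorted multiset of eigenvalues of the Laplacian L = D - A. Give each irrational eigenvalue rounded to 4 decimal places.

Reading degrees in the order [a, b, c, d, e] gives [2, 2, 2, 2, 2]; set D = diag(2, 2, 2, 2, 2) and form L = D - A. L is symmetric positive semidefinite, so every eigenvalue is real and nonnegative. The single zero eigenvalue shows the graph is connected. The eigenvalues sum to 10, which equals trace(L) = 2|E|.

[0, 1.3820, 1.3820, 3.6180, 3.6180]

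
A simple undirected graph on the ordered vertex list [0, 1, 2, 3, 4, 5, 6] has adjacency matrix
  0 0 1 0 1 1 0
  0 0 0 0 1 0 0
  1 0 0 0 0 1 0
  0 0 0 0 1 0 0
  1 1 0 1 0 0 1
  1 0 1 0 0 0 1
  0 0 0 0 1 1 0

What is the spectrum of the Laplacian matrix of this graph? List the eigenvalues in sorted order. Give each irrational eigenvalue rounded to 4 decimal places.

Each diagonal entry of L is the vertex degree and each off-diagonal entry is -1 where an edge is present, 0 otherwise; in the order [0, 1, 2, 3, 4, 5, 6] the diagonal is [3, 1, 2, 1, 4, 3, 2]. L is symmetric positive semidefinite, so every eigenvalue is real and nonnegative. The largest eigenvalue, 5.4420, is at most the vertex count 7. The eigenvalues sum to 16, which equals trace(L) = 2|E|.

[0, 0.6338, 1, 1.7405, 3.3172, 3.8665, 5.4420]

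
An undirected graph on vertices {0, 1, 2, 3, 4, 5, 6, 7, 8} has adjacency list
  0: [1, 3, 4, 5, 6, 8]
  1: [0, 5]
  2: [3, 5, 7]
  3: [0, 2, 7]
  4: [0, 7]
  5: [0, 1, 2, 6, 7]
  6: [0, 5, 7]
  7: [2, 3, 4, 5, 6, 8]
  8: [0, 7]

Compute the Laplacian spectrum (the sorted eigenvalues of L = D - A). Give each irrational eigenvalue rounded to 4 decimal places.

With the vertex order [0, 1, 2, 3, 4, 5, 6, 7, 8], the degrees are [6, 2, 3, 3, 2, 5, 3, 6, 2], giving D = diag(6, 2, 3, 3, 2, 5, 3, 6, 2) and L = D - A. L is symmetric positive semidefinite, so every eigenvalue is real and nonnegative. The single zero eigenvalue shows the graph is connected. By the matrix-tree theorem the graph has (1/9) * product of the nonzero eigenvalues = 2024 spanning trees.

[0, 1.6888, 1.8829, 2, 2.6698, 3.6688, 5.8451, 6.2872, 7.9574]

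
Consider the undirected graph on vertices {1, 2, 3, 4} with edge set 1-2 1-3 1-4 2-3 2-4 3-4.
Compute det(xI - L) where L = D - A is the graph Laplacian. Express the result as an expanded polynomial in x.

Reading degrees in the order [1, 2, 3, 4] gives [3, 3, 3, 3]; set D = diag(3, 3, 3, 3) and form L = D - A. L has integer entries, so p(x) = det(xI - L) has integer coefficients. Expanding the determinant yields x^4 - 12x^3 + 48x^2 - 64x. The constant term is 0 because L is singular (the all-ones vector lies in its kernel). By the matrix-tree theorem the graph has (1/4) * product of the nonzero eigenvalues = 16 spanning trees. The largest eigenvalue, 4, is at most the vertex count 4.

x^4 - 12x^3 + 48x^2 - 64x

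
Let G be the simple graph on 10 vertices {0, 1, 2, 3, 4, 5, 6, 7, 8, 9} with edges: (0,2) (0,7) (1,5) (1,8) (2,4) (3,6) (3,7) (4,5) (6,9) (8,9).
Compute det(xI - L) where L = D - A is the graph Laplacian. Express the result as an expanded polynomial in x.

x^10 - 20x^9 + 170x^8 - 800x^7 + 2275x^6 - 4004x^5 + 4290x^4 - 2640x^3 + 825x^2 - 100x

Each diagonal entry of L is the vertex degree and each off-diagonal entry is -1 where an edge is present, 0 otherwise; in the order [0, 1, 2, 3, 4, 5, 6, 7, 8, 9] the diagonal is [2, 2, 2, 2, 2, 2, 2, 2, 2, 2]. Computing det(xI - L) by cofactor expansion (or equivalently via sum-over-permutations) gives x^10 - 20x^9 + 170x^8 - 800x^7 + 2275x^6 - 4004x^5 + 4290x^4 - 2640x^3 + 825x^2 - 100x. Since p(0) = det(-L) = 0, x divides p(x). The eigenvalues sum to 20, which equals trace(L) = 2|E|.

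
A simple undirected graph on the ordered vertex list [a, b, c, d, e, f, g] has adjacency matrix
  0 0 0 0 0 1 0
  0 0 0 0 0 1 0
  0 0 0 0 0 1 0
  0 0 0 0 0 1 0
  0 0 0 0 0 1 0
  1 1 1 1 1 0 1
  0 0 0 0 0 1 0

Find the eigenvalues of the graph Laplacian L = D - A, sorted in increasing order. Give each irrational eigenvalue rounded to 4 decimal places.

With the vertex order [a, b, c, d, e, f, g], the degrees are [1, 1, 1, 1, 1, 6, 1], giving D = diag(1, 1, 1, 1, 1, 6, 1) and L = D - A. L is symmetric positive semidefinite, so every eigenvalue is real and nonnegative. The single zero eigenvalue shows the graph is connected.

[0, 1, 1, 1, 1, 1, 7]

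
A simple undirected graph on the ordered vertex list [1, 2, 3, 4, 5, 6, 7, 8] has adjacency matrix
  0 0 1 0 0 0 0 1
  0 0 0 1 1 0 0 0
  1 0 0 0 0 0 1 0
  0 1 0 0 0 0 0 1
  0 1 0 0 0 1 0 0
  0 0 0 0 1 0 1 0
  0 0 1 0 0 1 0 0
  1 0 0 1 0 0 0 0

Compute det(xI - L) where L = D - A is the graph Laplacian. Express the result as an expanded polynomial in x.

Reading degrees in the order [1, 2, 3, 4, 5, 6, 7, 8] gives [2, 2, 2, 2, 2, 2, 2, 2]; set D = diag(2, 2, 2, 2, 2, 2, 2, 2) and form L = D - A. Computing det(xI - L) by cofactor expansion (or equivalently via sum-over-permutations) gives x^8 - 16x^7 + 104x^6 - 352x^5 + 660x^4 - 672x^3 + 336x^2 - 64x. Since p(0) = det(-L) = 0, x divides p(x). The eigenvalues sum to 16, which equals trace(L) = 2|E|.

x^8 - 16x^7 + 104x^6 - 352x^5 + 660x^4 - 672x^3 + 336x^2 - 64x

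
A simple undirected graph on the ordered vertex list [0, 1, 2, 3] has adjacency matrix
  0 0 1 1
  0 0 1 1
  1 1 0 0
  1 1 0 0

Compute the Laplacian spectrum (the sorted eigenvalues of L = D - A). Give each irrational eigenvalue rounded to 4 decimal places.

Each diagonal entry of L is the vertex degree and each off-diagonal entry is -1 where an edge is present, 0 otherwise; in the order [0, 1, 2, 3] the diagonal is [2, 2, 2, 2]. The multiplicity of 0 as a Laplacian eigenvalue equals the number of connected components. By the matrix-tree theorem the graph has (1/4) * product of the nonzero eigenvalues = 4 spanning trees. There is one zero in the spectrum, matching the 1 component.

[0, 2, 2, 4]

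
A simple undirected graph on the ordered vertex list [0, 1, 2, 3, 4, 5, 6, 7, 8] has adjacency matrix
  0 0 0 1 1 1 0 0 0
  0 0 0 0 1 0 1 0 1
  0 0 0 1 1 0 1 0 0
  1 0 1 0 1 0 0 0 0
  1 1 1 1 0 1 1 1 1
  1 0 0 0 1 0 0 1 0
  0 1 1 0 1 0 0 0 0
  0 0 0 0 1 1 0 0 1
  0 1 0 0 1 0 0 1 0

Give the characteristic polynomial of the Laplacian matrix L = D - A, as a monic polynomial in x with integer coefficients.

x^9 - 32x^8 + 428x^7 - 3136x^6 + 13786x^5 - 37232x^4 + 60276x^3 - 53424x^2 + 19845x

Reading degrees in the order [0, 1, 2, 3, 4, 5, 6, 7, 8] gives [3, 3, 3, 3, 8, 3, 3, 3, 3]; set D = diag(3, 3, 3, 3, 8, 3, 3, 3, 3) and form L = D - A. L has integer entries, so p(x) = det(xI - L) has integer coefficients. Expanding the determinant yields x^9 - 32x^8 + 428x^7 - 3136x^6 + 13786x^5 - 37232x^4 + 60276x^3 - 53424x^2 + 19845x. The constant term is 0 because L is singular (the all-ones vector lies in its kernel). There is one zero in the spectrum, matching the 1 component.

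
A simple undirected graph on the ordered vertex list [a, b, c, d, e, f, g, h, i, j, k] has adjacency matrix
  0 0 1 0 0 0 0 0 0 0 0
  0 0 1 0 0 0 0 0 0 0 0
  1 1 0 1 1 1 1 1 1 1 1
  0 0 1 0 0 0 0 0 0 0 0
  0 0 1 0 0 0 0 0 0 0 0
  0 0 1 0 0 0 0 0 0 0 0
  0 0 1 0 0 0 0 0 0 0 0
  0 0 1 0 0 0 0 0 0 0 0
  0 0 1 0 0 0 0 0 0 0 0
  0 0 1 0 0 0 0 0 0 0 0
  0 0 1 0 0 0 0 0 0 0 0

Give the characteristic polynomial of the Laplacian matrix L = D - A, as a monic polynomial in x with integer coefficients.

With the vertex order [a, b, c, d, e, f, g, h, i, j, k], the degrees are [1, 1, 10, 1, 1, 1, 1, 1, 1, 1, 1], giving D = diag(1, 1, 10, 1, 1, 1, 1, 1, 1, 1, 1) and L = D - A. L has integer entries, so p(x) = det(xI - L) has integer coefficients. Expanding the determinant yields x^11 - 20x^10 + 135x^9 - 480x^8 + 1050x^7 - 1512x^6 + 1470x^5 - 960x^4 + 405x^3 - 100x^2 + 11x. The constant term is 0 because L is singular (the all-ones vector lies in its kernel). The eigenvalues sum to 20, which equals trace(L) = 2|E|. By the matrix-tree theorem the graph has (1/11) * product of the nonzero eigenvalues = 1 spanning tree.

x^11 - 20x^10 + 135x^9 - 480x^8 + 1050x^7 - 1512x^6 + 1470x^5 - 960x^4 + 405x^3 - 100x^2 + 11x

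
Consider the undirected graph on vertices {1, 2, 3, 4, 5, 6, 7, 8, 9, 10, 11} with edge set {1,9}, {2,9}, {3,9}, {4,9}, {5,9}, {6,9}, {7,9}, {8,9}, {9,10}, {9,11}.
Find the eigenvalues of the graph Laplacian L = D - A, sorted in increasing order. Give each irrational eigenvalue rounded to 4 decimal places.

Reading degrees in the order [1, 2, 3, 4, 5, 6, 7, 8, 9, 10, 11] gives [1, 1, 1, 1, 1, 1, 1, 1, 10, 1, 1]; set D = diag(1, 1, 1, 1, 1, 1, 1, 1, 10, 1, 1) and form L = D - A. Since every row of L sums to 0, the all-ones vector is in the kernel and 0 is an eigenvalue. By the matrix-tree theorem the graph has (1/11) * product of the nonzero eigenvalues = 1 spanning tree. The eigenvalues sum to 20, which equals trace(L) = 2|E|.

[0, 1, 1, 1, 1, 1, 1, 1, 1, 1, 11]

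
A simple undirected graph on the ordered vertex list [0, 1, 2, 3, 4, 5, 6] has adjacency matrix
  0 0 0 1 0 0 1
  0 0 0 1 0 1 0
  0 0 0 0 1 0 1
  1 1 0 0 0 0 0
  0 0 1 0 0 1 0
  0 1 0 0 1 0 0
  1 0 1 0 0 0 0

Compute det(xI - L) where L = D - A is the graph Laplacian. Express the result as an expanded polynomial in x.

Reading degrees in the order [0, 1, 2, 3, 4, 5, 6] gives [2, 2, 2, 2, 2, 2, 2]; set D = diag(2, 2, 2, 2, 2, 2, 2) and form L = D - A. L has integer entries, so p(x) = det(xI - L) has integer coefficients. Expanding the determinant yields x^7 - 14x^6 + 77x^5 - 210x^4 + 294x^3 - 196x^2 + 49x. Since p(0) = det(-L) = 0, x divides p(x). By the matrix-tree theorem the graph has (1/7) * product of the nonzero eigenvalues = 7 spanning trees.

x^7 - 14x^6 + 77x^5 - 210x^4 + 294x^3 - 196x^2 + 49x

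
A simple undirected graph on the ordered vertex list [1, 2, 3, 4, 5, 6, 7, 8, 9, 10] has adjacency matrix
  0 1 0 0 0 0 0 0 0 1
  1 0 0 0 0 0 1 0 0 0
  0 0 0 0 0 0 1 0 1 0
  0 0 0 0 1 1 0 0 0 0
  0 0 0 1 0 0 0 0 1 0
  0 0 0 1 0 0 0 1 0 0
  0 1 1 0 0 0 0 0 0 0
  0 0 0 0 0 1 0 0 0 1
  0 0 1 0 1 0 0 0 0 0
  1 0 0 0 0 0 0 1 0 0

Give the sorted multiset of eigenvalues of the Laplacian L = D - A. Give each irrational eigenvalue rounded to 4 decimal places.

[0, 0.3820, 0.3820, 1.3820, 1.3820, 2.6180, 2.6180, 3.6180, 3.6180, 4]

Each diagonal entry of L is the vertex degree and each off-diagonal entry is -1 where an edge is present, 0 otherwise; in the order [1, 2, 3, 4, 5, 6, 7, 8, 9, 10] the diagonal is [2, 2, 2, 2, 2, 2, 2, 2, 2, 2]. Diagonalising L (or applying a numerical eigensolver to the 10x10 matrix) gives the spectrum above. The single zero eigenvalue shows the graph is connected.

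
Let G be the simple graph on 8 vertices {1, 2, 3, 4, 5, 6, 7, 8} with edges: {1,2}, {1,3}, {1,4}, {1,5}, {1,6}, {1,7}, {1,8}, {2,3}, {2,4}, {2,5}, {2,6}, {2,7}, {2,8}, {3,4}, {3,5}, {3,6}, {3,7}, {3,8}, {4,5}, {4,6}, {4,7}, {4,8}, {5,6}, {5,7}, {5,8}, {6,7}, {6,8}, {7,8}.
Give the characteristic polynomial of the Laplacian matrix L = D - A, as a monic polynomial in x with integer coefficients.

x^8 - 56x^7 + 1344x^6 - 17920x^5 + 143360x^4 - 688128x^3 + 1835008x^2 - 2097152x

Reading degrees in the order [1, 2, 3, 4, 5, 6, 7, 8] gives [7, 7, 7, 7, 7, 7, 7, 7]; set D = diag(7, 7, 7, 7, 7, 7, 7, 7) and form L = D - A. L has integer entries, so p(x) = det(xI - L) has integer coefficients. Expanding the determinant yields x^8 - 56x^7 + 1344x^6 - 17920x^5 + 143360x^4 - 688128x^3 + 1835008x^2 - 2097152x. Since p(0) = det(-L) = 0, x divides p(x). There is one zero in the spectrum, matching the 1 component. By the matrix-tree theorem the graph has (1/8) * product of the nonzero eigenvalues = 262144 spanning trees.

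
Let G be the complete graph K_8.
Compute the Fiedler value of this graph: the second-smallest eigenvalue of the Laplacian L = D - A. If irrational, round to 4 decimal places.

8

The graph has 8 vertices and degree multiset [7, 7, 7, 7, 7, 7, 7, 7]; D is the diagonal matrix of degrees and L = D - A. The smallest Laplacian eigenvalue is always 0. The next one, lambda_2 = 8, measures how hard the graph is to disconnect: larger values mean better connectivity. The largest eigenvalue, 8, is at most the vertex count 8.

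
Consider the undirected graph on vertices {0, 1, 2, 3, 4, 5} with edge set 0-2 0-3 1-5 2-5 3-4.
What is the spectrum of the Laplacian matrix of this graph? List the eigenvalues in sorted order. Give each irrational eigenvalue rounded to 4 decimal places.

With the vertex order [0, 1, 2, 3, 4, 5], the degrees are [2, 1, 2, 2, 1, 2], giving D = diag(2, 1, 2, 2, 1, 2) and L = D - A. Since every row of L sums to 0, the all-ones vector is in the kernel and 0 is an eigenvalue. The largest eigenvalue, 3.7321, is at most the vertex count 6. By the matrix-tree theorem the graph has (1/6) * product of the nonzero eigenvalues = 1 spanning tree.

[0, 0.2679, 1, 2, 3, 3.7321]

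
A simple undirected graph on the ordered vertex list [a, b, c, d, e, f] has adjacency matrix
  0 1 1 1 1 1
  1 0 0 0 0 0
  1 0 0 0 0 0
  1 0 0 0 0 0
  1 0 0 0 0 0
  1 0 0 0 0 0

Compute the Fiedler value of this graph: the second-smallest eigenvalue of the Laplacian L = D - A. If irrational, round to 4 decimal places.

1

Each diagonal entry of L is the vertex degree and each off-diagonal entry is -1 where an edge is present, 0 otherwise; in the order [a, b, c, d, e, f] the diagonal is [5, 1, 1, 1, 1, 1]. The smallest Laplacian eigenvalue is always 0. The next one, lambda_2 = 1, measures how hard the graph is to disconnect: larger values mean better connectivity.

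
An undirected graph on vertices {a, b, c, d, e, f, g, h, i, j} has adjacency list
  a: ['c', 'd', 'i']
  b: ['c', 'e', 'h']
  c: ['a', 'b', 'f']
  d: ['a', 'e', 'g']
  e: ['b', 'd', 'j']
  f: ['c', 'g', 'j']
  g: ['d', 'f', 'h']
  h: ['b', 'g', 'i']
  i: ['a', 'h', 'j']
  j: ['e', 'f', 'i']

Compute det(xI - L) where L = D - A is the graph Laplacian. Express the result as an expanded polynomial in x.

x^10 - 30x^9 + 390x^8 - 2880x^7 + 13305x^6 - 39882x^5 + 77640x^4 - 94800x^3 + 66000x^2 - 20000x

Reading degrees in the order [a, b, c, d, e, f, g, h, i, j] gives [3, 3, 3, 3, 3, 3, 3, 3, 3, 3]; set D = diag(3, 3, 3, 3, 3, 3, 3, 3, 3, 3) and form L = D - A. Computing det(xI - L) by cofactor expansion (or equivalently via sum-over-permutations) gives x^10 - 30x^9 + 390x^8 - 2880x^7 + 13305x^6 - 39882x^5 + 77640x^4 - 94800x^3 + 66000x^2 - 20000x. The coefficient of x^9 equals -trace(L) = -30, matching the sum of degrees. There is one zero in the spectrum, matching the 1 component.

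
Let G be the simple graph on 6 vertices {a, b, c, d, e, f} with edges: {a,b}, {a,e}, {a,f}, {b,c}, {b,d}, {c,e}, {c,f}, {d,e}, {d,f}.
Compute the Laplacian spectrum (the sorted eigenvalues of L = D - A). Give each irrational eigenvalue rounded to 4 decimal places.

With the vertex order [a, b, c, d, e, f], the degrees are [3, 3, 3, 3, 3, 3], giving D = diag(3, 3, 3, 3, 3, 3) and L = D - A. L is symmetric positive semidefinite, so every eigenvalue is real and nonnegative. The single zero eigenvalue shows the graph is connected. The largest eigenvalue, 6, is at most the vertex count 6. There is one zero in the spectrum, matching the 1 component.

[0, 3, 3, 3, 3, 6]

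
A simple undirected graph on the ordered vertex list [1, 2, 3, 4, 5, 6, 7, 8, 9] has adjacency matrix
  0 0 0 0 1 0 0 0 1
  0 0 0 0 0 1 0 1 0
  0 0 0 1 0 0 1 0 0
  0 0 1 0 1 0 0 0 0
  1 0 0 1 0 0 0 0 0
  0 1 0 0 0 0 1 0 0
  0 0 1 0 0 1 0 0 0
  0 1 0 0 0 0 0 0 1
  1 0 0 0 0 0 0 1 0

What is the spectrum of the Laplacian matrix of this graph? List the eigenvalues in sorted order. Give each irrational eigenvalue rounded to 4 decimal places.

[0, 0.4679, 0.4679, 1.6527, 1.6527, 3, 3, 3.8794, 3.8794]

Reading degrees in the order [1, 2, 3, 4, 5, 6, 7, 8, 9] gives [2, 2, 2, 2, 2, 2, 2, 2, 2]; set D = diag(2, 2, 2, 2, 2, 2, 2, 2, 2) and form L = D - A. The multiplicity of 0 as a Laplacian eigenvalue equals the number of connected components.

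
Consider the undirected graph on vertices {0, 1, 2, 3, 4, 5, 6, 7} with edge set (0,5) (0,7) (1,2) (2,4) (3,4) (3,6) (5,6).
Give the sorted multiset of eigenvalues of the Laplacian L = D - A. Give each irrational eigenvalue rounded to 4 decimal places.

[0, 0.1522, 0.5858, 1.2346, 2, 2.7654, 3.4142, 3.8478]

Each diagonal entry of L is the vertex degree and each off-diagonal entry is -1 where an edge is present, 0 otherwise; in the order [0, 1, 2, 3, 4, 5, 6, 7] the diagonal is [2, 1, 2, 2, 2, 2, 2, 1]. Since every row of L sums to 0, the all-ones vector is in the kernel and 0 is an eigenvalue. The single zero eigenvalue shows the graph is connected.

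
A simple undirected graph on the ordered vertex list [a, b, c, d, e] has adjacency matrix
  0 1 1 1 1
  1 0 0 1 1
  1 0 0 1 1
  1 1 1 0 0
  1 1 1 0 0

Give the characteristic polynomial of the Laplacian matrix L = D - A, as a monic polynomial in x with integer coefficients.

With the vertex order [a, b, c, d, e], the degrees are [4, 3, 3, 3, 3], giving D = diag(4, 3, 3, 3, 3) and L = D - A. The eigenvalues of L are [0, 3, 3, 5, 5]; the characteristic polynomial is the product of (x - lambda_i), which multiplies out to x^5 - 16x^4 + 94x^3 - 240x^2 + 225x. The constant term is 0 because L is singular (the all-ones vector lies in its kernel). There is one zero in the spectrum, matching the 1 component.

x^5 - 16x^4 + 94x^3 - 240x^2 + 225x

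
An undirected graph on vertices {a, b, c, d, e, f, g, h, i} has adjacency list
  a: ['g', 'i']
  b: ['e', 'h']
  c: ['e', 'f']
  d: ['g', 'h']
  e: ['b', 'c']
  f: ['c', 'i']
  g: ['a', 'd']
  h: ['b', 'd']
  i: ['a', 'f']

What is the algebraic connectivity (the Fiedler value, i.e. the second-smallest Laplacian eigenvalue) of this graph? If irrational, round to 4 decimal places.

0.4679

With the vertex order [a, b, c, d, e, f, g, h, i], the degrees are [2, 2, 2, 2, 2, 2, 2, 2, 2], giving D = diag(2, 2, 2, 2, 2, 2, 2, 2, 2) and L = D - A. Computing the eigenvalues of L and sorting gives [0, 0.4679, 0.4679, 1.6527, 1.6527, 3, 3, 3.8794, 3.8794]. The Fiedler value lambda_2 = 0.4679 is strictly positive, so the graph is connected. By the matrix-tree theorem the graph has (1/9) * product of the nonzero eigenvalues = 9 spanning trees.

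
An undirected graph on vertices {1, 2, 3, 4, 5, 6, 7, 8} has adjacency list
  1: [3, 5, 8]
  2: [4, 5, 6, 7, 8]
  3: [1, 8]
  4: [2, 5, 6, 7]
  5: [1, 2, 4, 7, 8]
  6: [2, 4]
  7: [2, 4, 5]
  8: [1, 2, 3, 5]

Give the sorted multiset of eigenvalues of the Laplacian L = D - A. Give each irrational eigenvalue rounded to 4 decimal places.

Reading degrees in the order [1, 2, 3, 4, 5, 6, 7, 8] gives [3, 5, 2, 4, 5, 2, 3, 4]; set D = diag(3, 5, 2, 4, 5, 2, 3, 4) and form L = D - A. Since every row of L sums to 0, the all-ones vector is in the kernel and 0 is an eigenvalue. The largest eigenvalue, 6.3103, is at most the vertex count 8.

[0, 0.9203, 2.2108, 3.3045, 4.2524, 4.8208, 6.1809, 6.3103]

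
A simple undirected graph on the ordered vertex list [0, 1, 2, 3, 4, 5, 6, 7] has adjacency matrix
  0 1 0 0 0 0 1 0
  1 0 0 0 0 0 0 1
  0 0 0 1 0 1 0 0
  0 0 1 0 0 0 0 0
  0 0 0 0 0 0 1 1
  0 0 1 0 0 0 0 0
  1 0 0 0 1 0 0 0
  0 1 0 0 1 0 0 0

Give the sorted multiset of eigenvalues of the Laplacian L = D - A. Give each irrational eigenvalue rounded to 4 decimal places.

With the vertex order [0, 1, 2, 3, 4, 5, 6, 7], the degrees are [2, 2, 2, 1, 2, 1, 2, 2], giving D = diag(2, 2, 2, 1, 2, 1, 2, 2) and L = D - A. Diagonalising L (or applying a numerical eigensolver to the 8x8 matrix) gives the spectrum above. The 2 zero eigenvalues correspond to the 2 connected components.

[0, 0, 1, 1.3820, 1.3820, 3, 3.6180, 3.6180]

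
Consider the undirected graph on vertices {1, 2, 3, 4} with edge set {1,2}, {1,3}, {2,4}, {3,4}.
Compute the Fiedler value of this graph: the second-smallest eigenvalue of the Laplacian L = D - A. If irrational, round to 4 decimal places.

2

Each diagonal entry of L is the vertex degree and each off-diagonal entry is -1 where an edge is present, 0 otherwise; in the order [1, 2, 3, 4] the diagonal is [2, 2, 2, 2]. The smallest Laplacian eigenvalue is always 0. The next one, lambda_2 = 2, measures how hard the graph is to disconnect: larger values mean better connectivity. By the matrix-tree theorem the graph has (1/4) * product of the nonzero eigenvalues = 4 spanning trees. The eigenvalues sum to 8, which equals trace(L) = 2|E|.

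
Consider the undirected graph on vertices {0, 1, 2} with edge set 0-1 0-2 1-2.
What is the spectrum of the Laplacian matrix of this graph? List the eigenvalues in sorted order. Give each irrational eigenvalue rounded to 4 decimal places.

Each diagonal entry of L is the vertex degree and each off-diagonal entry is -1 where an edge is present, 0 otherwise; in the order [0, 1, 2] the diagonal is [2, 2, 2]. The multiplicity of 0 as a Laplacian eigenvalue equals the number of connected components. The single zero eigenvalue shows the graph is connected. The eigenvalues sum to 6, which equals trace(L) = 2|E|.

[0, 3, 3]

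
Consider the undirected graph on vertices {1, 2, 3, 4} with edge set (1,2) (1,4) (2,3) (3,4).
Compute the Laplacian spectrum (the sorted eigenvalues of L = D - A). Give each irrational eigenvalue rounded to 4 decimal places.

[0, 2, 2, 4]

Each diagonal entry of L is the vertex degree and each off-diagonal entry is -1 where an edge is present, 0 otherwise; in the order [1, 2, 3, 4] the diagonal is [2, 2, 2, 2]. Since every row of L sums to 0, the all-ones vector is in the kernel and 0 is an eigenvalue. There is one zero in the spectrum, matching the 1 component. The largest eigenvalue, 4, is at most the vertex count 4.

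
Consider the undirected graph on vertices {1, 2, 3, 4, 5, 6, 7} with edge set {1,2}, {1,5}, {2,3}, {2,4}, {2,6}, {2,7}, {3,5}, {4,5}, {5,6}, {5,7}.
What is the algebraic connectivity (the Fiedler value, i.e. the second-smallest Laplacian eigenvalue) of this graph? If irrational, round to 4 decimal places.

2

Each diagonal entry of L is the vertex degree and each off-diagonal entry is -1 where an edge is present, 0 otherwise; in the order [1, 2, 3, 4, 5, 6, 7] the diagonal is [2, 5, 2, 2, 5, 2, 2]. The smallest Laplacian eigenvalue is always 0. The next one, lambda_2 = 2, measures how hard the graph is to disconnect: larger values mean better connectivity. The largest eigenvalue, 7, is at most the vertex count 7.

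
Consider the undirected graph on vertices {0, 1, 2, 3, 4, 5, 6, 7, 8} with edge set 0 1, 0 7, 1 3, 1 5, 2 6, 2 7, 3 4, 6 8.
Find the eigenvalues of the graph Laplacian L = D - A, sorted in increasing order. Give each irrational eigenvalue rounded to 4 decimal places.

Reading degrees in the order [0, 1, 2, 3, 4, 5, 6, 7, 8] gives [2, 3, 2, 2, 1, 1, 2, 2, 1]; set D = diag(2, 3, 2, 2, 1, 1, 2, 2, 1) and form L = D - A. L is symmetric positive semidefinite, so every eigenvalue is real and nonnegative. There is one zero in the spectrum, matching the 1 component.

[0, 0.1404, 0.5362, 0.7754, 1.5803, 2.2449, 2.7784, 3.5988, 4.3455]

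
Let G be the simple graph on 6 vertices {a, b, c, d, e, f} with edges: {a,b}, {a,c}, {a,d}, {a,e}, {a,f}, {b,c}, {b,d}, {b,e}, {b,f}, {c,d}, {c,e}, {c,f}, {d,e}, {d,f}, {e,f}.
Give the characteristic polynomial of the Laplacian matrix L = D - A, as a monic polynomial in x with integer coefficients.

With the vertex order [a, b, c, d, e, f], the degrees are [5, 5, 5, 5, 5, 5], giving D = diag(5, 5, 5, 5, 5, 5) and L = D - A. The eigenvalues of L are [0, 6, 6, 6, 6, 6]; the characteristic polynomial is the product of (x - lambda_i), which multiplies out to x^6 - 30x^5 + 360x^4 - 2160x^3 + 6480x^2 - 7776x. Since p(0) = det(-L) = 0, x divides p(x). The largest eigenvalue, 6, is at most the vertex count 6.

x^6 - 30x^5 + 360x^4 - 2160x^3 + 6480x^2 - 7776x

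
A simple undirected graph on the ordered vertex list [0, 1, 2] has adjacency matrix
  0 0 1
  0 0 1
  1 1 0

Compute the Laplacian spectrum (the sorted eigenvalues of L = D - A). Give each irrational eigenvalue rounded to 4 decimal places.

[0, 1, 3]

With the vertex order [0, 1, 2], the degrees are [1, 1, 2], giving D = diag(1, 1, 2) and L = D - A. The multiplicity of 0 as a Laplacian eigenvalue equals the number of connected components. The single zero eigenvalue shows the graph is connected. The eigenvalues sum to 4, which equals trace(L) = 2|E|.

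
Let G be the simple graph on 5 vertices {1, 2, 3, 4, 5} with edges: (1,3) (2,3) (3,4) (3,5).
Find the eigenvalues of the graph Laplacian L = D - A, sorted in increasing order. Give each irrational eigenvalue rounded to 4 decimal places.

[0, 1, 1, 1, 5]

Each diagonal entry of L is the vertex degree and each off-diagonal entry is -1 where an edge is present, 0 otherwise; in the order [1, 2, 3, 4, 5] the diagonal is [1, 1, 4, 1, 1]. L is symmetric positive semidefinite, so every eigenvalue is real and nonnegative. The single zero eigenvalue shows the graph is connected. The largest eigenvalue, 5, is at most the vertex count 5. By the matrix-tree theorem the graph has (1/5) * product of the nonzero eigenvalues = 1 spanning tree.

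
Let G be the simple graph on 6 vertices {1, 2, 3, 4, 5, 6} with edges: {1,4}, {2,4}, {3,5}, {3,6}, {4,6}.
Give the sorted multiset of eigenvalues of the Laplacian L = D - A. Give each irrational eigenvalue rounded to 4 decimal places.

Reading degrees in the order [1, 2, 3, 4, 5, 6] gives [1, 1, 2, 3, 1, 2]; set D = diag(1, 1, 2, 3, 1, 2) and form L = D - A. L is symmetric positive semidefinite, so every eigenvalue is real and nonnegative. The single zero eigenvalue shows the graph is connected. By the matrix-tree theorem the graph has (1/6) * product of the nonzero eigenvalues = 1 spanning tree.

[0, 0.3249, 1, 1.4608, 3, 4.2143]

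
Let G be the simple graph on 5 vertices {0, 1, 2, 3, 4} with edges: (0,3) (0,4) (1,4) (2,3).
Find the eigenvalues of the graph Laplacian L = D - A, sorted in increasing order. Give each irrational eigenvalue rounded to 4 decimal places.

[0, 0.3820, 1.3820, 2.6180, 3.6180]

Reading degrees in the order [0, 1, 2, 3, 4] gives [2, 1, 1, 2, 2]; set D = diag(2, 1, 1, 2, 2) and form L = D - A. L is symmetric positive semidefinite, so every eigenvalue is real and nonnegative. The single zero eigenvalue shows the graph is connected. There is one zero in the spectrum, matching the 1 component.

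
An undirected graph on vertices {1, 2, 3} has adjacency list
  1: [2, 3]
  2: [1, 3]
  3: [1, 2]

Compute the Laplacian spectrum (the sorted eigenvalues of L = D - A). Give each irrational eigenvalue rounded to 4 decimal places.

[0, 3, 3]

Each diagonal entry of L is the vertex degree and each off-diagonal entry is -1 where an edge is present, 0 otherwise; in the order [1, 2, 3] the diagonal is [2, 2, 2]. Diagonalising L (or applying a numerical eigensolver to the 3x3 matrix) gives the spectrum above. The single zero eigenvalue shows the graph is connected.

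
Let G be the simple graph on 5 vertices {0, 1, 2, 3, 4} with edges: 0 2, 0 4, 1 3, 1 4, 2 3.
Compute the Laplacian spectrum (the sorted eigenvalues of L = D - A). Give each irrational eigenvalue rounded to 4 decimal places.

Reading degrees in the order [0, 1, 2, 3, 4] gives [2, 2, 2, 2, 2]; set D = diag(2, 2, 2, 2, 2) and form L = D - A. Since every row of L sums to 0, the all-ones vector is in the kernel and 0 is an eigenvalue. There is one zero in the spectrum, matching the 1 component.

[0, 1.3820, 1.3820, 3.6180, 3.6180]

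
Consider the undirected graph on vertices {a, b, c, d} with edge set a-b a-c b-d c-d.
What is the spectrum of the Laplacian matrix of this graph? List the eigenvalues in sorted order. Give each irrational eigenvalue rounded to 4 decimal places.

[0, 2, 2, 4]

Each diagonal entry of L is the vertex degree and each off-diagonal entry is -1 where an edge is present, 0 otherwise; in the order [a, b, c, d] the diagonal is [2, 2, 2, 2]. Diagonalising L (or applying a numerical eigensolver to the 4x4 matrix) gives the spectrum above. There is one zero in the spectrum, matching the 1 component.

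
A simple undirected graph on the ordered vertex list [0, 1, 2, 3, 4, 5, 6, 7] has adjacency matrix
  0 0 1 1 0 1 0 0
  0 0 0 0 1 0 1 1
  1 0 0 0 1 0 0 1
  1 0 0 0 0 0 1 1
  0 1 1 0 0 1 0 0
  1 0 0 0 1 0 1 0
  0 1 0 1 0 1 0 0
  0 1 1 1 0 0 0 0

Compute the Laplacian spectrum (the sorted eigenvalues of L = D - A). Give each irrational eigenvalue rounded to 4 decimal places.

Each diagonal entry of L is the vertex degree and each off-diagonal entry is -1 where an edge is present, 0 otherwise; in the order [0, 1, 2, 3, 4, 5, 6, 7] the diagonal is [3, 3, 3, 3, 3, 3, 3, 3]. Since every row of L sums to 0, the all-ones vector is in the kernel and 0 is an eigenvalue. The single zero eigenvalue shows the graph is connected. By the matrix-tree theorem the graph has (1/8) * product of the nonzero eigenvalues = 384 spanning trees.

[0, 2, 2, 2, 4, 4, 4, 6]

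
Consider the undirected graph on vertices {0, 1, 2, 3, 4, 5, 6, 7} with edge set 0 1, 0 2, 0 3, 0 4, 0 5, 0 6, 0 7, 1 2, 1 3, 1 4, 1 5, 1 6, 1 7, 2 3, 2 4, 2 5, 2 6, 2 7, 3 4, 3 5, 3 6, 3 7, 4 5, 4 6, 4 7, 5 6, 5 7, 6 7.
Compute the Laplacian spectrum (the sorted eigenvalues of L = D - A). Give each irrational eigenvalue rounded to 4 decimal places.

[0, 8, 8, 8, 8, 8, 8, 8]

Each diagonal entry of L is the vertex degree and each off-diagonal entry is -1 where an edge is present, 0 otherwise; in the order [0, 1, 2, 3, 4, 5, 6, 7] the diagonal is [7, 7, 7, 7, 7, 7, 7, 7]. L is symmetric positive semidefinite, so every eigenvalue is real and nonnegative. The single zero eigenvalue shows the graph is connected. The largest eigenvalue, 8, is at most the vertex count 8.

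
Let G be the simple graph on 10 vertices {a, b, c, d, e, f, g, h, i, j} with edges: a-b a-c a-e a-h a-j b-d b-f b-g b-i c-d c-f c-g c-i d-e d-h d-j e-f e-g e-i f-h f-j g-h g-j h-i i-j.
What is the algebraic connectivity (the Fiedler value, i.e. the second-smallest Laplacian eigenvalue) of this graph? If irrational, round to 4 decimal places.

5

With the vertex order [a, b, c, d, e, f, g, h, i, j], the degrees are [5, 5, 5, 5, 5, 5, 5, 5, 5, 5], giving D = diag(5, 5, 5, 5, 5, 5, 5, 5, 5, 5) and L = D - A. Computing the eigenvalues of L and sorting gives [0, 5, 5, 5, 5, 5, 5, 5, 5, 10]. The Fiedler value lambda_2 = 5 is strictly positive, so the graph is connected.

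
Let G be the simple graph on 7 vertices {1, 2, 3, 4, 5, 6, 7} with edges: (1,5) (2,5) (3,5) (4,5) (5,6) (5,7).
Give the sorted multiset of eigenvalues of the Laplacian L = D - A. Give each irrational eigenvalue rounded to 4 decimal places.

[0, 1, 1, 1, 1, 1, 7]

With the vertex order [1, 2, 3, 4, 5, 6, 7], the degrees are [1, 1, 1, 1, 6, 1, 1], giving D = diag(1, 1, 1, 1, 6, 1, 1) and L = D - A. The multiplicity of 0 as a Laplacian eigenvalue equals the number of connected components. The eigenvalues sum to 12, which equals trace(L) = 2|E|. By the matrix-tree theorem the graph has (1/7) * product of the nonzero eigenvalues = 1 spanning tree.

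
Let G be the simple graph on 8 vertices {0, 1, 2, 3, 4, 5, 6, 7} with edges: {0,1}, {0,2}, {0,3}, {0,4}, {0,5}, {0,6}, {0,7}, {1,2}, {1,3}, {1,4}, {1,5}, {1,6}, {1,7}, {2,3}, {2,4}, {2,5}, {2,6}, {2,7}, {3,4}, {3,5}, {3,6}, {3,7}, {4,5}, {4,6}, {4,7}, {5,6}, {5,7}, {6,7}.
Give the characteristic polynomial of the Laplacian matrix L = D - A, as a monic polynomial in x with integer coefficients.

x^8 - 56x^7 + 1344x^6 - 17920x^5 + 143360x^4 - 688128x^3 + 1835008x^2 - 2097152x

Reading degrees in the order [0, 1, 2, 3, 4, 5, 6, 7] gives [7, 7, 7, 7, 7, 7, 7, 7]; set D = diag(7, 7, 7, 7, 7, 7, 7, 7) and form L = D - A. The eigenvalues of L are [0, 8, 8, 8, 8, 8, 8, 8]; the characteristic polynomial is the product of (x - lambda_i), which multiplies out to x^8 - 56x^7 + 1344x^6 - 17920x^5 + 143360x^4 - 688128x^3 + 1835008x^2 - 2097152x. The constant term is 0 because L is singular (the all-ones vector lies in its kernel). By the matrix-tree theorem the graph has (1/8) * product of the nonzero eigenvalues = 262144 spanning trees.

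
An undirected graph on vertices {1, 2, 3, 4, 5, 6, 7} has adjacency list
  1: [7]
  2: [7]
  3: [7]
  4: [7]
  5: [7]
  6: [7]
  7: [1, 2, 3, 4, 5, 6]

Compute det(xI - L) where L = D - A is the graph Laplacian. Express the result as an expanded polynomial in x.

x^7 - 12x^6 + 45x^5 - 80x^4 + 75x^3 - 36x^2 + 7x

Reading degrees in the order [1, 2, 3, 4, 5, 6, 7] gives [1, 1, 1, 1, 1, 1, 6]; set D = diag(1, 1, 1, 1, 1, 1, 6) and form L = D - A. The eigenvalues of L are [0, 1, 1, 1, 1, 1, 7]; the characteristic polynomial is the product of (x - lambda_i), which multiplies out to x^7 - 12x^6 + 45x^5 - 80x^4 + 75x^3 - 36x^2 + 7x. The constant term is 0 because L is singular (the all-ones vector lies in its kernel). There is one zero in the spectrum, matching the 1 component. The largest eigenvalue, 7, is at most the vertex count 7.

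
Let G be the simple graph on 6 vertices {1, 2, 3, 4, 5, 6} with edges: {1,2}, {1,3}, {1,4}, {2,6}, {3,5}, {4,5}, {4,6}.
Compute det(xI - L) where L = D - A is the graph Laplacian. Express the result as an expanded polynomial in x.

x^6 - 14x^5 + 74x^4 - 184x^3 + 213x^2 - 90x

Each diagonal entry of L is the vertex degree and each off-diagonal entry is -1 where an edge is present, 0 otherwise; in the order [1, 2, 3, 4, 5, 6] the diagonal is [3, 2, 2, 3, 2, 2]. L has integer entries, so p(x) = det(xI - L) has integer coefficients. Expanding the determinant yields x^6 - 14x^5 + 74x^4 - 184x^3 + 213x^2 - 90x. Since p(0) = det(-L) = 0, x divides p(x).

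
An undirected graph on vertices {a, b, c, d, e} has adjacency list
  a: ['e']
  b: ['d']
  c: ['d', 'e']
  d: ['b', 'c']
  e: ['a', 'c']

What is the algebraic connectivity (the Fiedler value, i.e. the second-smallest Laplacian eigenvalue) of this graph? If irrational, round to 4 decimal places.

0.3820

Reading degrees in the order [a, b, c, d, e] gives [1, 1, 2, 2, 2]; set D = diag(1, 1, 2, 2, 2) and form L = D - A. The sorted Laplacian eigenvalues are [0, 0.3820, 1.3820, 2.6180, 3.6180]; the algebraic connectivity is the second entry, 0.3820.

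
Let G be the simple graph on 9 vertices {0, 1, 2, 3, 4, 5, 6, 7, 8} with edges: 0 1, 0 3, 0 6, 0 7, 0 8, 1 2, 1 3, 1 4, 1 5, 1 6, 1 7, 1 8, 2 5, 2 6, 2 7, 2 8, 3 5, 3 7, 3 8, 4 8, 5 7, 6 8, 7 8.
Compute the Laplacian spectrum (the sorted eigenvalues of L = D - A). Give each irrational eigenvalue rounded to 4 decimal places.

[0, 1.9583, 3.3887, 4.2133, 5.6470, 6.3202, 7.2900, 8.1824, 9]

Each diagonal entry of L is the vertex degree and each off-diagonal entry is -1 where an edge is present, 0 otherwise; in the order [0, 1, 2, 3, 4, 5, 6, 7, 8] the diagonal is [5, 8, 5, 5, 2, 4, 4, 6, 7]. Diagonalising L (or applying a numerical eigensolver to the 9x9 matrix) gives the spectrum above. The eigenvalues sum to 46, which equals trace(L) = 2|E|.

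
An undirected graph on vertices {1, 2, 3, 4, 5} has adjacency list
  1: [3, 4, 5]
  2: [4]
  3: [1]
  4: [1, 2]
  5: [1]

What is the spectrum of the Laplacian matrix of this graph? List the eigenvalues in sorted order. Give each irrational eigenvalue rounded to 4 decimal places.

[0, 0.5188, 1, 2.3111, 4.1701]

Reading degrees in the order [1, 2, 3, 4, 5] gives [3, 1, 1, 2, 1]; set D = diag(3, 1, 1, 2, 1) and form L = D - A. Diagonalising L (or applying a numerical eigensolver to the 5x5 matrix) gives the spectrum above. The single zero eigenvalue shows the graph is connected. The largest eigenvalue, 4.1701, is at most the vertex count 5. There is one zero in the spectrum, matching the 1 component.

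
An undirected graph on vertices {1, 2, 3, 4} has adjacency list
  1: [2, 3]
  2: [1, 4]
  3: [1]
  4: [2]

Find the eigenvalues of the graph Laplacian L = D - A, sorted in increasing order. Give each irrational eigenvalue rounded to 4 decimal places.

Each diagonal entry of L is the vertex degree and each off-diagonal entry is -1 where an edge is present, 0 otherwise; in the order [1, 2, 3, 4] the diagonal is [2, 2, 1, 1]. The multiplicity of 0 as a Laplacian eigenvalue equals the number of connected components. The single zero eigenvalue shows the graph is connected. The eigenvalues sum to 6, which equals trace(L) = 2|E|. The largest eigenvalue, 3.4142, is at most the vertex count 4.

[0, 0.5858, 2, 3.4142]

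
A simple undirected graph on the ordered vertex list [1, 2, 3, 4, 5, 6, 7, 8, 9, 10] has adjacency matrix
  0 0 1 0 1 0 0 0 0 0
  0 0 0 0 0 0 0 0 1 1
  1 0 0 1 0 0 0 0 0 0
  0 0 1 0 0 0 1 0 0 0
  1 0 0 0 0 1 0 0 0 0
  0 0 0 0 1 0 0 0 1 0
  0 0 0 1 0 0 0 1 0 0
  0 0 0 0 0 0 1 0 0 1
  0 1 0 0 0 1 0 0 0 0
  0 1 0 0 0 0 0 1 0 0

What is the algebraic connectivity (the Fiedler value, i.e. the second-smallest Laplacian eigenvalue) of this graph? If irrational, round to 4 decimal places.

Reading degrees in the order [1, 2, 3, 4, 5, 6, 7, 8, 9, 10] gives [2, 2, 2, 2, 2, 2, 2, 2, 2, 2]; set D = diag(2, 2, 2, 2, 2, 2, 2, 2, 2, 2) and form L = D - A. Computing the eigenvalues of L and sorting gives [0, 0.3820, 0.3820, 1.3820, 1.3820, 2.6180, 2.6180, 3.6180, 3.6180, 4]. The Fiedler value lambda_2 = 0.3820 is strictly positive, so the graph is connected. The eigenvalues sum to 20, which equals trace(L) = 2|E|.

0.3820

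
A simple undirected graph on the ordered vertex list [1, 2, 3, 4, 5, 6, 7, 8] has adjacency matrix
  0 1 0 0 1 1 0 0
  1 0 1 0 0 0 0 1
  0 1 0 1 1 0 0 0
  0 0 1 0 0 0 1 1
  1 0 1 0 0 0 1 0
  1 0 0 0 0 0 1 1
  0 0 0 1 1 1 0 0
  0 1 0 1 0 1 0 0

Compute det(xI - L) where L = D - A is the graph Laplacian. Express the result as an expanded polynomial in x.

Reading degrees in the order [1, 2, 3, 4, 5, 6, 7, 8] gives [3, 3, 3, 3, 3, 3, 3, 3]; set D = diag(3, 3, 3, 3, 3, 3, 3, 3) and form L = D - A. The eigenvalues of L are [0, 2, 2, 2, 4, 4, 4, 6]; the characteristic polynomial is the product of (x - lambda_i), which multiplies out to x^8 - 24x^7 + 240x^6 - 1296x^5 + 4080x^4 - 7488x^3 + 7424x^2 - 3072x. Since p(0) = det(-L) = 0, x divides p(x). By the matrix-tree theorem the graph has (1/8) * product of the nonzero eigenvalues = 384 spanning trees.

x^8 - 24x^7 + 240x^6 - 1296x^5 + 4080x^4 - 7488x^3 + 7424x^2 - 3072x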